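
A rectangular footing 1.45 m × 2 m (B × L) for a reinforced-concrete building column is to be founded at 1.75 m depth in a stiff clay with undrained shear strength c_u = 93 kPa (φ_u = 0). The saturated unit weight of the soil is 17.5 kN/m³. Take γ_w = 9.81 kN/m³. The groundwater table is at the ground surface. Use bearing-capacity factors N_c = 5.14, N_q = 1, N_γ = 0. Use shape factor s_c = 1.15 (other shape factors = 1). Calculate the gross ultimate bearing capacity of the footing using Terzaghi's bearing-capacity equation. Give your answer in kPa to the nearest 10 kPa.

q_ult ≈ 560 kPa

With the water table at the surface the whole profile is submerged: γ' = 17.5 − 9.81 = 7.69 kN/m³, so q = γ'·D_f = 13.457 kPa.
q_ult = c·N_c·s_c + q·N_q
     = 93 × 5.14 × 1.15 + 13.457 × 1
     = 549.72 + 13.457 = 563.18 kPa.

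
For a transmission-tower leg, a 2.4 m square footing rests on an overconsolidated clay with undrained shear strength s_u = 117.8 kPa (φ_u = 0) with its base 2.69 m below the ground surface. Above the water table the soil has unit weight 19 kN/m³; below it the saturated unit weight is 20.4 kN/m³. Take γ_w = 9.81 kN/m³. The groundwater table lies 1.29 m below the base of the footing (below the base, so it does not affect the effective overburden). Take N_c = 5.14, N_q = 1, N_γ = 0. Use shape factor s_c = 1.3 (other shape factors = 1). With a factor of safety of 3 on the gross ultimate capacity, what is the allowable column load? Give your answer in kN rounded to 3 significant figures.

P_all ≈ 1610 kN

Overburden at base level: q = 19 × 2.69 = 51.11 kPa.
Cohesion term c·N_c·s_c = 117.8 × 5.14 × 1.3 = 787.14 kPa; surcharge term q·N_q = 51.11 × 1 = 51.11 kPa.
q_ult = 787.14 + 51.11 = 838.25 kPa.
Gross allowable pressure q_all = 838.25 / 3 = 279.42 kPa.
Footing area = 5.76 m², so allowable column load = 279.42 × 5.76 = 1609.4 kN.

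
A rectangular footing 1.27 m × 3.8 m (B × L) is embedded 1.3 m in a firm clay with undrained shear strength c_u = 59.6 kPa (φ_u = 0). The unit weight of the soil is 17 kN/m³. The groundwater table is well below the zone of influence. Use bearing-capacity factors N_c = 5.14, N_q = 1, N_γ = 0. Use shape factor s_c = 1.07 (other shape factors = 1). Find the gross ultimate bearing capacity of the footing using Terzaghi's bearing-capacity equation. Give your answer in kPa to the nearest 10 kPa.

q = γ·D_f = 17 × 1.3 = 22.1 kPa.
c·N_c·s_c = 59.6 × 5.14 × 1.07 = 327.79 kPa
q·N_q = 22.1 × 1 = 22.1 kPa
q_ult = 327.79 + 22.1 = 349.89 kPa.

q_ult ≈ 350 kPa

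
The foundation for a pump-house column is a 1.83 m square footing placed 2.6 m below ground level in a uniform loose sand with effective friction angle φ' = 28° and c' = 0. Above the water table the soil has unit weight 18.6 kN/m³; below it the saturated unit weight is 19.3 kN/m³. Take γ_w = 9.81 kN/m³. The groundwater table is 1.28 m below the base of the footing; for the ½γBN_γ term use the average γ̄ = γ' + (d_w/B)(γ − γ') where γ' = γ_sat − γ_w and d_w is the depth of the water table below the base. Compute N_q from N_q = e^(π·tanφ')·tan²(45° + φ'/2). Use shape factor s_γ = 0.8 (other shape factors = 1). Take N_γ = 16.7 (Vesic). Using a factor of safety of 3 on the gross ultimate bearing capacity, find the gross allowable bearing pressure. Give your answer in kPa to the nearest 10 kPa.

q_all ≈ 300 kPa

N_q = e^(π·tan28°)·tan²(59°) = 14.72.
q = γ·D_f = 18.6 × 2.6 = 48.36 kPa.
γ' = 9.49 kN/m³; averaging over the depth B below the base, γ̄ = γ' + (d_w/B)(γ − γ') = 15.862 kN/m³.
q·N_q = 48.36 × 14.72 = 711.85 kPa
0.5·γ·B·N_γ·s_γ = 0.5 × 15.862 × 1.83 × 16.7 × 0.8 = 193.9 kPa
q_ult = 711.85 + 193.9 = 905.76 kPa.
q_all = 905.76 / 3 = 301.92 kPa.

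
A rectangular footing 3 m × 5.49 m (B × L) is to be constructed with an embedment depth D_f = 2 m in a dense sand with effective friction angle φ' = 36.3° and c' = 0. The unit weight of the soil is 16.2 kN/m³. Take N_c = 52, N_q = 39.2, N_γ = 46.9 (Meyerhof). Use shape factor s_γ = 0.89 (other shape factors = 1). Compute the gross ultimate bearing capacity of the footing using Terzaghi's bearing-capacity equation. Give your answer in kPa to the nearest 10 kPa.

q_ult ≈ 2280 kPa

Overburden at base level: q = 16.2 × 2 = 32.4 kPa.
Surcharge term q·N_q = 32.4 × 39.2 = 1270.1 kPa; self-weight term 0.5·γ·B·N_γ·s_γ = 0.5 × 16.2 × 3 × 46.9 × 0.89 = 1014.3 kPa.
q_ult = 1270.1 + 1014.3 = 2284.4 kPa.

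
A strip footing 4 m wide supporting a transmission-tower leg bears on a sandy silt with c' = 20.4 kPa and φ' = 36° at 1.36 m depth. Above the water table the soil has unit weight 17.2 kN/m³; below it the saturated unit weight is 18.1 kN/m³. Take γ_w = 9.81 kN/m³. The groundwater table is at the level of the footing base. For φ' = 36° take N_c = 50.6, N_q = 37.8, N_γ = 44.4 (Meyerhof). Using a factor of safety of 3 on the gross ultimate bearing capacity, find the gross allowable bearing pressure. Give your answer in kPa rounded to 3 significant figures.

q_all ≈ 884 kPa

Effective surcharge at the founding depth q = γ·D_f = 17.2 × 1.36 = 23.392 kPa.
The water table coincides with the base, so in the self-weight term γ → γ' = 8.29 kN/m³.
q_ult = c·N_c + q·N_q + 0.5·γ·B·N_γ
     = 20.4 × 50.6 + 23.392 × 37.8 + 0.5 × 8.29 × 4 × 44.4
     = 1032.2 + 884.22 + 736.15 = 2652.6 kPa.
q_all = 2652.6 / 3 = 884.2 kPa.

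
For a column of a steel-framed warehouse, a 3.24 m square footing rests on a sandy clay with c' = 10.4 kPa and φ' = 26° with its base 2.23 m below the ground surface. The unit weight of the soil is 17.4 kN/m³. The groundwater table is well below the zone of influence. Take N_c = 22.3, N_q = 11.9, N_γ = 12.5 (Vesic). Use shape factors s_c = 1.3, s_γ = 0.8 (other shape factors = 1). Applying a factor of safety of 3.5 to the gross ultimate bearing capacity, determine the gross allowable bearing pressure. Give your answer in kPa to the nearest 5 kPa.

q_all ≈ 300 kPa

q = γ·D_f = 17.4 × 2.23 = 38.802 kPa.
c·N_c·s_c = 10.4 × 22.3 × 1.3 = 301.5 kPa
q·N_q = 38.802 × 11.9 = 461.74 kPa
0.5·γ·B·N_γ·s_γ = 0.5 × 17.4 × 3.24 × 12.5 × 0.8 = 281.88 kPa
q_ult = 301.5 + 461.74 + 281.88 = 1045.1 kPa.
q_all = q_ult / FS = 1045.1 / 3.5 = 298.61 kPa.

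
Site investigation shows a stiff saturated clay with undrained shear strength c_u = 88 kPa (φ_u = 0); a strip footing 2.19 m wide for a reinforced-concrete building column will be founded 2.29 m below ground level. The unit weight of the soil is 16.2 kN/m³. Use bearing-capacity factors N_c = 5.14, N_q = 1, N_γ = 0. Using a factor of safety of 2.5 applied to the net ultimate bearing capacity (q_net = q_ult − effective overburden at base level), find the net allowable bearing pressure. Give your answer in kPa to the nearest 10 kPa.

Overburden at base level: q = 16.2 × 2.29 = 37.098 kPa.
Cohesion term c·N_c = 88 × 5.14 = 452.32 kPa; surcharge term q·N_q = 37.098 × 1 = 37.098 kPa.
q_ult = 452.32 + 37.098 = 489.42 kPa.
Net ultimate: q_net = 489.42 − 37.098 = 452.32 kPa.
q_all(net) = 452.32 / 2.5 = 180.93 kPa.

q_all(net) ≈ 180 kPa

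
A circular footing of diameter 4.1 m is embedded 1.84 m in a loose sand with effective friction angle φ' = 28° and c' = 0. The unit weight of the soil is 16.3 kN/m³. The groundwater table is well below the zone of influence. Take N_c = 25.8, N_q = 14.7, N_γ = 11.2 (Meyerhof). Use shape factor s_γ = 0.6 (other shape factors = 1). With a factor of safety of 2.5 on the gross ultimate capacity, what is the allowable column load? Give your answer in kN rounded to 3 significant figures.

Overburden at base level: q = 16.3 × 1.84 = 29.992 kPa.
Surcharge term q·N_q = 29.992 × 14.7 = 440.88 kPa; self-weight term 0.5·γ·B·N_γ·s_γ = 0.5 × 16.3 × 4.1 × 11.2 × 0.6 = 224.55 kPa.
q_ult = 440.88 + 224.55 = 665.43 kPa.
Gross allowable pressure q_all = 665.43 / 2.5 = 266.17 kPa.
Footing area = 13.2025 m², so allowable column load = 266.17 × 13.2025 = 3514.1 kN.

P_all ≈ 3510 kN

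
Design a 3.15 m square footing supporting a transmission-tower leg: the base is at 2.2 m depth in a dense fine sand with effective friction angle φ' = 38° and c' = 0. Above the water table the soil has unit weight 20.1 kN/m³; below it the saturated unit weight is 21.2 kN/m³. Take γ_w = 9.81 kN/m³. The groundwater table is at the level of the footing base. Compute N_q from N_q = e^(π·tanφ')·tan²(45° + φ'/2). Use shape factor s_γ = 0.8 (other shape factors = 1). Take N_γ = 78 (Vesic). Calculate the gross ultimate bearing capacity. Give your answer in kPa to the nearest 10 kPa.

tan38° = 0.7813, so N_q = e^(π×0.7813)·tan²(64°) = 11.64 × 4.204 = 48.93.
Overburden at base level: q = 20.1 × 2.2 = 44.22 kPa.
Below the base the soil is submerged, so the ½γBN_γ term uses γ' = 21.2 − 9.81 = 11.39 kN/m³.
Surcharge term q·N_q = 44.22 × 48.933 = 2163.8 kPa; self-weight term 0.5·γ·B·N_γ·s_γ = 0.5 × 11.39 × 3.15 × 78 × 0.8 = 1119.4 kPa.
q_ult = 2163.8 + 1119.4 = 3283.2 kPa.

q_ult ≈ 3280 kPa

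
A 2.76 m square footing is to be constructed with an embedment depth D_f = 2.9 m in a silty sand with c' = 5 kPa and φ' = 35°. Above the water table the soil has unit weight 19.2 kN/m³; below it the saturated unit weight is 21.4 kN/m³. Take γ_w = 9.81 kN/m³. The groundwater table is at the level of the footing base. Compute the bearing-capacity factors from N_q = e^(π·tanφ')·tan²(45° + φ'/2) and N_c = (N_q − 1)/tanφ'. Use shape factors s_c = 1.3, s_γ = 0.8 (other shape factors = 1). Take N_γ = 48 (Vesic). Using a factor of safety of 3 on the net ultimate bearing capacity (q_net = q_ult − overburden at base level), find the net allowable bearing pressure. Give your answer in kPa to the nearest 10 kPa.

q_all(net) ≈ 900 kPa

N_q = e^(π·tan35°)·tan²(62.5°) = 33.3; N_c = (N_q − 1)/tanφ' = 46.12.
Overburden at base level: q = 19.2 × 2.9 = 55.68 kPa.
Below the base the soil is submerged, so the ½γBN_γ term uses γ' = 21.4 − 9.81 = 11.59 kN/m³.
Cohesion term c·N_c·s_c = 5 × 46.124 × 1.3 = 299.8 kPa; surcharge term q·N_q = 55.68 × 33.296 = 1853.9 kPa; self-weight term 0.5·γ·B·N_γ·s_γ = 0.5 × 11.59 × 2.76 × 48 × 0.8 = 614.18 kPa.
q_ult = 299.8 + 1853.9 + 614.18 = 2767.9 kPa.
q_net = 2767.9 − 55.68 = 2712.2 kPa.
q_all(net) = 2712.2 / 3 = 904.08 kPa.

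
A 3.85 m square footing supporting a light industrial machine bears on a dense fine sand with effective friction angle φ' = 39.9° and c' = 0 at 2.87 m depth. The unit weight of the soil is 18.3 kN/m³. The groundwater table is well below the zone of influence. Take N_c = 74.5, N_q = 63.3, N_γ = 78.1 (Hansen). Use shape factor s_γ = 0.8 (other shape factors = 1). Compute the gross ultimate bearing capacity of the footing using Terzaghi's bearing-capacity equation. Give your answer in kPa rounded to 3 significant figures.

q = γ·D_f = 18.3 × 2.87 = 52.521 kPa.
q·N_q = 52.521 × 63.3 = 3324.6 kPa
0.5·γ·B·N_γ·s_γ = 0.5 × 18.3 × 3.85 × 78.1 × 0.8 = 2201 kPa
q_ult = 3324.6 + 2201 = 5525.6 kPa.

q_ult ≈ 5530 kPa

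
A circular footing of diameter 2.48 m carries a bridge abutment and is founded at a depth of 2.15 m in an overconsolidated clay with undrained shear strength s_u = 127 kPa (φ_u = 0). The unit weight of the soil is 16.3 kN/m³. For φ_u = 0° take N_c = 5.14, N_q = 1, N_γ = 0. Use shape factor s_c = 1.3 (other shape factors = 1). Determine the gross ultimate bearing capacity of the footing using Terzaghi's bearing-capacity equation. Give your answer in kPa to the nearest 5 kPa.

q_ult ≈ 885 kPa

Overburden at base level: q = 16.3 × 2.15 = 35.045 kPa.
Cohesion term c·N_c·s_c = 127 × 5.14 × 1.3 = 848.61 kPa; surcharge term q·N_q = 35.045 × 1 = 35.045 kPa.
q_ult = 848.61 + 35.045 = 883.66 kPa.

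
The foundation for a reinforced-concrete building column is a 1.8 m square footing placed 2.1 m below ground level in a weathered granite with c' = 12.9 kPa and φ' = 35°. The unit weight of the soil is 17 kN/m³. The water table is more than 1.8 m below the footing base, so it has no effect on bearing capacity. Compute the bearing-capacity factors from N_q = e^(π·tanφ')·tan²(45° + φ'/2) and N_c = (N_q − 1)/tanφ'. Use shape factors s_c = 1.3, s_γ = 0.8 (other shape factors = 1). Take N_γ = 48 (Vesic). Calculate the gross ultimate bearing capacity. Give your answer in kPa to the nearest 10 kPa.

tan35° = 0.7002, so N_q = e^(π×0.7002)·tan²(62.5°) = 9.023 × 3.69 = 33.3.
N_c = (33.3 − 1)/tan35° = 46.12.
Overburden at base level: q = 17 × 2.1 = 35.7 kPa.
Cohesion term c·N_c·s_c = 12.9 × 46.124 × 1.3 = 773.49 kPa; surcharge term q·N_q = 35.7 × 33.296 = 1188.7 kPa; self-weight term 0.5·γ·B·N_γ·s_γ = 0.5 × 17 × 1.8 × 48 × 0.8 = 587.52 kPa.
q_ult = 773.49 + 1188.7 + 587.52 = 2549.7 kPa.

q_ult ≈ 2550 kPa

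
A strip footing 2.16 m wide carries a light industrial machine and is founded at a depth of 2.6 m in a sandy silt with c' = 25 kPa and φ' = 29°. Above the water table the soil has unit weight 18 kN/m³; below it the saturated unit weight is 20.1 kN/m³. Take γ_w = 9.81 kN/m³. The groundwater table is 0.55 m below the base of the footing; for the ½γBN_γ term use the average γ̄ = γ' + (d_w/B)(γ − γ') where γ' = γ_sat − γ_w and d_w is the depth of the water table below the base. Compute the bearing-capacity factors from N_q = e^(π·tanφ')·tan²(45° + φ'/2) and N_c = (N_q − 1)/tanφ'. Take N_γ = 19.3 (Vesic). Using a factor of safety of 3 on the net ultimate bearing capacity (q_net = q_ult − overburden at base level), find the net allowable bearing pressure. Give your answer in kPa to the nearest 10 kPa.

q_all(net) ≈ 560 kPa

N_q = e^(π·tan29°)·tan²(59.5°) = 16.44; N_c = (N_q − 1)/tanφ' = 27.86.
q = γ·D_f = 18 × 2.6 = 46.8 kPa.
γ' = 10.29 kN/m³; averaging over the depth B below the base, γ̄ = γ' + (d_w/B)(γ − γ') = 12.253 kN/m³.
c·N_c = 25 × 27.86 = 696.51 kPa
q·N_q = 46.8 × 16.443 = 769.55 kPa
0.5·γ·B·N_γ = 0.5 × 12.253 × 2.16 × 19.3 = 255.41 kPa
q_ult = 696.51 + 769.55 + 255.41 = 1721.5 kPa.
q_net = 1721.5 − 46.8 = 1674.7 kPa.
q_all(net) = 1674.7 / 3 = 558.22 kPa.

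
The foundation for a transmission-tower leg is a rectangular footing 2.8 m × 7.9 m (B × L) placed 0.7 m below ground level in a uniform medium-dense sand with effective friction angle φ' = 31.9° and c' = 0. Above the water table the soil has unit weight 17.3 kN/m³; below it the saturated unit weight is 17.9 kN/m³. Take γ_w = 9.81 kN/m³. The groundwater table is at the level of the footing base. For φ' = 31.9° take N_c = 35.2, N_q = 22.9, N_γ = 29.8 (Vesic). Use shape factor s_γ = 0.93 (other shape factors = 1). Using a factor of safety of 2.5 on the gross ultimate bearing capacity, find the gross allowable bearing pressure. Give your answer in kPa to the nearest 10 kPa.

q_all ≈ 240 kPa

Overburden at base level: q = 17.3 × 0.7 = 12.11 kPa.
Below the base the soil is submerged, so the ½γBN_γ term uses γ' = 17.9 − 9.81 = 8.09 kN/m³.
Surcharge term q·N_q = 12.11 × 22.9 = 277.32 kPa; self-weight term 0.5·γ·B·N_γ·s_γ = 0.5 × 8.09 × 2.8 × 29.8 × 0.93 = 313.89 kPa.
q_ult = 277.32 + 313.89 = 591.21 kPa.
q_all = 591.21 / 2.5 = 236.48 kPa.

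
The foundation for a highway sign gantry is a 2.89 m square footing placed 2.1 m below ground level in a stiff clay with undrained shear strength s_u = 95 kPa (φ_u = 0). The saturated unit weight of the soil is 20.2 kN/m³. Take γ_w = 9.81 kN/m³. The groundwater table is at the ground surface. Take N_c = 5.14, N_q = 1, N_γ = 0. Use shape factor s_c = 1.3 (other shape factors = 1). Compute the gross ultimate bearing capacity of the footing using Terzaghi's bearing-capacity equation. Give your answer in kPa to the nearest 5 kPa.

q_ult ≈ 655 kPa

γ' = 20.2 − 9.81 = 10.39 kN/m³ (submerged throughout). q = 10.39 × 2.1 = 21.819 kPa.
c·N_c·s_c = 95 × 5.14 × 1.3 = 634.79 kPa
q·N_q = 21.819 × 1 = 21.819 kPa
q_ult = 634.79 + 21.819 = 656.61 kPa.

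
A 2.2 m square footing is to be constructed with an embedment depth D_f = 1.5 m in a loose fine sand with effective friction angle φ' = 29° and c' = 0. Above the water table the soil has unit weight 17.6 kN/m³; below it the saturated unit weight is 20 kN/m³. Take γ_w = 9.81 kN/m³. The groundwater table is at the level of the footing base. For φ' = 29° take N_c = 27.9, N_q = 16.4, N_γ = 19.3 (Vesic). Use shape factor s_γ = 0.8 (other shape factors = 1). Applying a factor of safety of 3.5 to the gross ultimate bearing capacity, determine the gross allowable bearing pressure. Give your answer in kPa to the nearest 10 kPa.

q_all ≈ 170 kPa

q = γ·D_f = 17.6 × 1.5 = 26.4 kPa.
For the ½γBN_γ term take γ' = 20 − 9.81 = 10.19 kN/m³ (soil below base is submerged).
q·N_q = 26.4 × 16.4 = 432.96 kPa
0.5·γ·B·N_γ·s_γ = 0.5 × 10.19 × 2.2 × 19.3 × 0.8 = 173.07 kPa
q_ult = 432.96 + 173.07 = 606.03 kPa.
q_all = q_ult / FS = 606.03 / 3.5 = 173.15 kPa.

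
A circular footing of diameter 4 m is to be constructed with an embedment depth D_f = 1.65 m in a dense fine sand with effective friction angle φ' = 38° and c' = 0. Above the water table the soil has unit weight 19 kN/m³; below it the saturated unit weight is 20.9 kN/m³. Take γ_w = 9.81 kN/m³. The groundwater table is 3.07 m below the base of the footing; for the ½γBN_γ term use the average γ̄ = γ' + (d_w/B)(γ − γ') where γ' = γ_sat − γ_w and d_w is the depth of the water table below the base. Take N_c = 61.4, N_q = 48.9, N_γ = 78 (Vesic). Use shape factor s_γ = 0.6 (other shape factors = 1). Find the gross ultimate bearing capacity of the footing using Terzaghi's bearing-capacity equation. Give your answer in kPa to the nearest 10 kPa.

Effective surcharge at the founding depth q = γ·D_f = 19 × 1.65 = 31.35 kPa.
With d_w = 3.07 m < B, γ̄ = 11.09 + (3.07/4) × (19 − 11.09) = 17.161 kN/m³.
q_ult = q·N_q + 0.5·γ·B·N_γ·s_γ
     = 31.35 × 48.9 + 0.5 × 17.161 × 4 × 78 × 0.6
     = 1533 + 1606.3 = 3139.3 kPa.

q_ult ≈ 3140 kPa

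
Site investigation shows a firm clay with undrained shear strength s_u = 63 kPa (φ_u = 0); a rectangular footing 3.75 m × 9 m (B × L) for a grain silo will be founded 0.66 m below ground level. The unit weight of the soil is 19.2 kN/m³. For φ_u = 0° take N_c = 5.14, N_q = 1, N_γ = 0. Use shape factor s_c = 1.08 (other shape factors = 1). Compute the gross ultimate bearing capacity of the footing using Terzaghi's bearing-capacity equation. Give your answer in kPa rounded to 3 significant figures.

q_ult ≈ 362 kPa

Effective surcharge at the founding depth q = γ·D_f = 19.2 × 0.66 = 12.672 kPa.
q_ult = c·N_c·s_c + q·N_q
     = 63 × 5.14 × 1.08 + 12.672 × 1
     = 349.73 + 12.672 = 362.4 kPa.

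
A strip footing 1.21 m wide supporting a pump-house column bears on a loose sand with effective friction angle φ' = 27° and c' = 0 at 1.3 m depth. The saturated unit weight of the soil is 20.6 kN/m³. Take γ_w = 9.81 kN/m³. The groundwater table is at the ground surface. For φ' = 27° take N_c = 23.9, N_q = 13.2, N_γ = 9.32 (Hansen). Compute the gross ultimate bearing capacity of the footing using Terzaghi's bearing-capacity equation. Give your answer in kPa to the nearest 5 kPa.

Water table at ground surface, so effective unit weight γ' = 20.6 − 9.81 = 10.79 kN/m³ is used throughout; overburden q = 10.79 × 1.3 = 14.027 kPa; the same γ' applies in the ½γBN_γ term.
Surcharge term q·N_q = 14.027 × 13.2 = 185.16 kPa; self-weight term 0.5·γ·B·N_γ = 0.5 × 10.79 × 1.21 × 9.32 = 60.84 kPa.
q_ult = 185.16 + 60.84 = 246 kPa.

q_ult ≈ 245 kPa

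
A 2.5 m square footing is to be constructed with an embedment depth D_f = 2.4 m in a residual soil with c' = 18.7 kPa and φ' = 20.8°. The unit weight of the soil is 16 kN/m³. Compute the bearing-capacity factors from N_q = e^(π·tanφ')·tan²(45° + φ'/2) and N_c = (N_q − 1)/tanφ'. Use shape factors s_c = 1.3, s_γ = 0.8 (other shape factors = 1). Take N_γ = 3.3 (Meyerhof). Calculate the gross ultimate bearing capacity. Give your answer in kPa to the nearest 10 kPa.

tan20.8° = 0.3799, so N_q = e^(π×0.3799)·tan²(55.4°) = 3.298 × 2.101 = 6.93.
N_c = (6.93 − 1)/tan20.8° = 15.61.
q = γ·D_f = 16 × 2.4 = 38.4 kPa.
c·N_c·s_c = 18.7 × 15.612 × 1.3 = 379.53 kPa
q·N_q = 38.4 × 6.9305 = 266.13 kPa
0.5·γ·B·N_γ·s_γ = 0.5 × 16 × 2.5 × 3.3 × 0.8 = 52.8 kPa
q_ult = 379.53 + 266.13 + 52.8 = 698.46 kPa.

q_ult ≈ 700 kPa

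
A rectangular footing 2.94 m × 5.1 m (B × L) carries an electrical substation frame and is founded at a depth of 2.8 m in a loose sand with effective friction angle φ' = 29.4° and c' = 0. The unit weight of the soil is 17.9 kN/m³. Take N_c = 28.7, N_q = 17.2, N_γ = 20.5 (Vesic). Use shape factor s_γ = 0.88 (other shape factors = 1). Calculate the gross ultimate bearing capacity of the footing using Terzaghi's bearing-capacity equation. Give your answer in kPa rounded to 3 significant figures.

Overburden at base level: q = 17.9 × 2.8 = 50.12 kPa.
Surcharge term q·N_q = 50.12 × 17.2 = 862.06 kPa; self-weight term 0.5·γ·B·N_γ·s_γ = 0.5 × 17.9 × 2.94 × 20.5 × 0.88 = 474.69 kPa.
q_ult = 862.06 + 474.69 = 1336.8 kPa.

q_ult ≈ 1340 kPa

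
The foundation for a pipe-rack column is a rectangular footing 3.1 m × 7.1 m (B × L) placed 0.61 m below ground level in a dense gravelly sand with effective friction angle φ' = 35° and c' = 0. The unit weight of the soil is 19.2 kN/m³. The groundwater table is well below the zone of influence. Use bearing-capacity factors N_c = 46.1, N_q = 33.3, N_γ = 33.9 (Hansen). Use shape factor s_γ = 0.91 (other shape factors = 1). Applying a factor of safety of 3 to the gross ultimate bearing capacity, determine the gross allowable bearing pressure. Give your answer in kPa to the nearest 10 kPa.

q_all ≈ 440 kPa

Overburden at base level: q = 19.2 × 0.61 = 11.712 kPa.
Surcharge term q·N_q = 11.712 × 33.3 = 390.01 kPa; self-weight term 0.5·γ·B·N_γ·s_γ = 0.5 × 19.2 × 3.1 × 33.9 × 0.91 = 918.07 kPa.
q_ult = 390.01 + 918.07 = 1308.1 kPa.
q_all = q_ult / FS = 1308.1 / 3 = 436.03 kPa.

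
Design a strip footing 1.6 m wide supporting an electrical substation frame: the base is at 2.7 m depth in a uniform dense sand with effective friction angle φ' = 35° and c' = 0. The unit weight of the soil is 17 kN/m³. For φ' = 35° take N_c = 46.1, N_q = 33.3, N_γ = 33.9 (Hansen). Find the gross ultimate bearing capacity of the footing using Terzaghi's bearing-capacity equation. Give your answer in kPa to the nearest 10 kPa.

q = γ·D_f = 17 × 2.7 = 45.9 kPa.
q·N_q = 45.9 × 33.3 = 1528.5 kPa
0.5·γ·B·N_γ = 0.5 × 17 × 1.6 × 33.9 = 461.04 kPa
q_ult = 1528.5 + 461.04 = 1989.5 kPa.

q_ult ≈ 1990 kPa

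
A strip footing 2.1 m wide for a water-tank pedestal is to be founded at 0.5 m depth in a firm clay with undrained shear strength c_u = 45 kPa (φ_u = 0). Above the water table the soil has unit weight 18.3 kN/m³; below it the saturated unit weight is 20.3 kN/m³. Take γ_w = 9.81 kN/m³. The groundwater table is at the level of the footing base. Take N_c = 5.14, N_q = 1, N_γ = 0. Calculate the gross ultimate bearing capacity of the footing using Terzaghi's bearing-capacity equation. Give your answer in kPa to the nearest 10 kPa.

Effective surcharge at the founding depth q = γ·D_f = 18.3 × 0.5 = 9.15 kPa.
q_ult = c·N_c + q·N_q
     = 45 × 5.14 + 9.15 × 1
     = 231.3 + 9.15 = 240.45 kPa.

q_ult ≈ 240 kPa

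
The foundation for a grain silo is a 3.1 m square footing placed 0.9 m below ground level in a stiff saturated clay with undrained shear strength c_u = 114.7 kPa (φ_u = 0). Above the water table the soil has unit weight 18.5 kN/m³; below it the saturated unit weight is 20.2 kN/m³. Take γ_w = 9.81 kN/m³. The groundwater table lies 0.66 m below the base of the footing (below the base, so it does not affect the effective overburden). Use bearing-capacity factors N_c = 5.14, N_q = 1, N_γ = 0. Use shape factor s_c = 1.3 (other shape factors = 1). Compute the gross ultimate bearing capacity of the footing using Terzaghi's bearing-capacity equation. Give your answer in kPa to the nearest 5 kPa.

q_ult ≈ 785 kPa

Overburden at base level: q = 18.5 × 0.9 = 16.65 kPa.
Cohesion term c·N_c·s_c = 114.7 × 5.14 × 1.3 = 766.43 kPa; surcharge term q·N_q = 16.65 × 1 = 16.65 kPa.
q_ult = 766.43 + 16.65 = 783.08 kPa.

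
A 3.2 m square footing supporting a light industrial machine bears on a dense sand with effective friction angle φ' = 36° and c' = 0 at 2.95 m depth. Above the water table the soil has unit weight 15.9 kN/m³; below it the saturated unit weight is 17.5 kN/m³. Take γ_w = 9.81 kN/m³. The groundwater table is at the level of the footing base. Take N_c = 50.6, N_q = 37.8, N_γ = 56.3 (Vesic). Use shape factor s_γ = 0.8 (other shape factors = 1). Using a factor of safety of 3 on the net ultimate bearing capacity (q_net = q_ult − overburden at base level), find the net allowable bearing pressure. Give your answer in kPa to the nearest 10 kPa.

q_all(net) ≈ 760 kPa

Effective surcharge at the founding depth q = γ·D_f = 15.9 × 2.95 = 46.905 kPa.
The water table coincides with the base, so in the self-weight term γ → γ' = 7.69 kN/m³.
q_ult = q·N_q + 0.5·γ·B·N_γ·s_γ
     = 46.905 × 37.8 + 0.5 × 7.69 × 3.2 × 56.3 × 0.8
     = 1773 + 554.17 = 2327.2 kPa.
q_net = 2327.2 − 46.905 = 2280.3 kPa.
q_all(net) = 2280.3 / 3 = 760.09 kPa.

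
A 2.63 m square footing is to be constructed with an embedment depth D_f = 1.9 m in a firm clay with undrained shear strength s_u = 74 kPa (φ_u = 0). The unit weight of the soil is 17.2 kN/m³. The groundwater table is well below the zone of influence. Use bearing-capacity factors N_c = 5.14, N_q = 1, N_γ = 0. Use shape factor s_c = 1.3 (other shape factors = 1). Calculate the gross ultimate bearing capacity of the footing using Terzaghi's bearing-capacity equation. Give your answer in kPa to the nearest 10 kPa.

q_ult ≈ 530 kPa

q = γ·D_f = 17.2 × 1.9 = 32.68 kPa.
c·N_c·s_c = 74 × 5.14 × 1.3 = 494.47 kPa
q·N_q = 32.68 × 1 = 32.68 kPa
q_ult = 494.47 + 32.68 = 527.15 kPa.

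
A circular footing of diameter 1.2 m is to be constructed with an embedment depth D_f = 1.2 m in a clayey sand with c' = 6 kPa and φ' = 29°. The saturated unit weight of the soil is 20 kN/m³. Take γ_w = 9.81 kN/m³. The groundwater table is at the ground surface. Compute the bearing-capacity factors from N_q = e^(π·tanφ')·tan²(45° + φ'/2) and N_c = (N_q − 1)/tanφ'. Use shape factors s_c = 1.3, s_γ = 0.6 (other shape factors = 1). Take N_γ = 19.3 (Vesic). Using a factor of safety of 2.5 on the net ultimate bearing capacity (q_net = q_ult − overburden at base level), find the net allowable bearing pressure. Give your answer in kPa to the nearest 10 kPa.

N_q = e^(π·tan29°)·tan²(59.5°) = 16.44; N_c = (N_q − 1)/tanφ' = 27.86.
Water table at ground surface, so effective unit weight γ' = 20 − 9.81 = 10.19 kN/m³ is used throughout; overburden q = 10.19 × 1.2 = 12.228 kPa; the same γ' applies in the ½γBN_γ term.
Cohesion term c·N_c·s_c = 6 × 27.86 × 1.3 = 217.31 kPa; surcharge term q·N_q = 12.228 × 16.443 = 201.07 kPa; self-weight term 0.5·γ·B·N_γ·s_γ = 0.5 × 10.19 × 1.2 × 19.3 × 0.6 = 70.8 kPa.
q_ult = 217.31 + 201.07 + 70.8 = 489.18 kPa.
q_net = 489.18 − 12.228 = 476.95 kPa.
q_all(net) = 476.95 / 2.5 = 190.78 kPa.

q_all(net) ≈ 190 kPa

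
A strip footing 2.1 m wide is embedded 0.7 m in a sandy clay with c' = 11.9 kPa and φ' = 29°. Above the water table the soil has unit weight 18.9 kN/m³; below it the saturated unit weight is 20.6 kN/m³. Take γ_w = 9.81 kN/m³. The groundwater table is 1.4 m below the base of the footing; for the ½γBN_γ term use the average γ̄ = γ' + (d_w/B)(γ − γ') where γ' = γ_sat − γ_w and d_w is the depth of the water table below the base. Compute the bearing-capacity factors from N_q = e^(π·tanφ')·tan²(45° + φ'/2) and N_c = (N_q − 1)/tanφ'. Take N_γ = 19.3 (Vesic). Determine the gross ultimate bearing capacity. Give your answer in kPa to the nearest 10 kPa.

q_ult ≈ 880 kPa

tan29° = 0.5543, so N_q = e^(π×0.5543)·tan²(59.5°) = 5.705 × 2.882 = 16.44.
N_c = (16.44 − 1)/tan29° = 27.86.
q = γ·D_f = 18.9 × 0.7 = 13.23 kPa.
γ' = 10.79 kN/m³; averaging over the depth B below the base, γ̄ = γ' + (d_w/B)(γ − γ') = 16.197 kN/m³.
c·N_c = 11.9 × 27.86 = 331.54 kPa
q·N_q = 13.23 × 16.443 = 217.54 kPa
0.5·γ·B·N_γ = 0.5 × 16.197 × 2.1 × 19.3 = 328.23 kPa
q_ult = 331.54 + 217.54 + 328.23 = 877.31 kPa.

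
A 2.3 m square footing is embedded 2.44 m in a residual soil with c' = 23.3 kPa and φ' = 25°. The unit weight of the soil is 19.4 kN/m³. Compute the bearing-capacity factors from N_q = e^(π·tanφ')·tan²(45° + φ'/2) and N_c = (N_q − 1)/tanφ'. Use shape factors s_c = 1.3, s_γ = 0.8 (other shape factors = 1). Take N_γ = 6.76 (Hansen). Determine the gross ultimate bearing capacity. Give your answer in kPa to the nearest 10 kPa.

q_ult ≈ 1250 kPa

tan25° = 0.4663, so N_q = e^(π×0.4663)·tan²(57.5°) = 4.327 × 2.464 = 10.66.
N_c = (10.66 − 1)/tan25° = 20.72.
q = γ·D_f = 19.4 × 2.44 = 47.336 kPa.
c·N_c·s_c = 23.3 × 20.721 × 1.3 = 627.62 kPa
q·N_q = 47.336 × 10.662 = 504.7 kPa
0.5·γ·B·N_γ·s_γ = 0.5 × 19.4 × 2.3 × 6.76 × 0.8 = 120.65 kPa
q_ult = 627.62 + 504.7 + 120.65 = 1253 kPa.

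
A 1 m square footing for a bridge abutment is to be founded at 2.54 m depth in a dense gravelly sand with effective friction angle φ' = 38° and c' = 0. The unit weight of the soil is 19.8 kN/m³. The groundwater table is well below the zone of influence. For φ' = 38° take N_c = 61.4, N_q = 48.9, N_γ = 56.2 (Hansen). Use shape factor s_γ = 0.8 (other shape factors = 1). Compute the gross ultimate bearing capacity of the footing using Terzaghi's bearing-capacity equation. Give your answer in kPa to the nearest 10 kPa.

q_ult ≈ 2900 kPa

Effective surcharge at the founding depth q = γ·D_f = 19.8 × 2.54 = 50.292 kPa.
q_ult = q·N_q + 0.5·γ·B·N_γ·s_γ
     = 50.292 × 48.9 + 0.5 × 19.8 × 1 × 56.2 × 0.8
     = 2459.3 + 445.1 = 2904.4 kPa.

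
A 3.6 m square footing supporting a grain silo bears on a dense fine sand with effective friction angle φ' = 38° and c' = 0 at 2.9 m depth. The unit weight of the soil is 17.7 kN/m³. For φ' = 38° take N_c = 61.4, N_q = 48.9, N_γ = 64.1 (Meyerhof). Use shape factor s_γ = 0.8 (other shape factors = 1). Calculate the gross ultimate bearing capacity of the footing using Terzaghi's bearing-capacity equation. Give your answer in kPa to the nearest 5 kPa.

Overburden at base level: q = 17.7 × 2.9 = 51.33 kPa.
Surcharge term q·N_q = 51.33 × 48.9 = 2510 kPa; self-weight term 0.5·γ·B·N_γ·s_γ = 0.5 × 17.7 × 3.6 × 64.1 × 0.8 = 1633.8 kPa.
q_ult = 2510 + 1633.8 = 4143.8 kPa.

q_ult ≈ 4145 kPa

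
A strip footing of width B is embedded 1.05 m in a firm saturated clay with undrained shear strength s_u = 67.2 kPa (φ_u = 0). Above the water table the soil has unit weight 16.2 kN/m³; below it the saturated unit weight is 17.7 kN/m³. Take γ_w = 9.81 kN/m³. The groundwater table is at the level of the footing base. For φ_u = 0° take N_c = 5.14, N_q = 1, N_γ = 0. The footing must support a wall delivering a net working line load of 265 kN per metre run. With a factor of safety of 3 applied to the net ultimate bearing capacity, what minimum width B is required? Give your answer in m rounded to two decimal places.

q = γ·D_f = 16.2 × 1.05 = 17.01 kPa.
c·N_c = 67.2 × 5.14 = 345.41 kPa
q·N_q = 17.01 × 1 = 17.01 kPa
q_ult = 345.41 + 17.01 = 362.42 kPa.
For φ = 0 the ½γBN_γ term vanishes, so q_ult is independent of B. q_net = 362.42 − 17.01 = 345.41 kPa; q_all(net) = 345.41/3 = 115.14 kPa.
Required width B = w / q_all(net) = 265 / 115.14 = 2.302 m.

B = 2.30 m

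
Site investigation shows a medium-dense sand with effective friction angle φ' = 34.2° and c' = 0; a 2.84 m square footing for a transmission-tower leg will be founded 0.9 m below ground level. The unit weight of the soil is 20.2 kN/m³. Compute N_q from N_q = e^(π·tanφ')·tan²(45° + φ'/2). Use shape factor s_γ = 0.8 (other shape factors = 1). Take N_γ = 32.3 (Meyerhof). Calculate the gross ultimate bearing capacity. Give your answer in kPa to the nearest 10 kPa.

tan34.2° = 0.6796, so N_q = e^(π×0.6796)·tan²(62.1°) = 8.457 × 3.567 = 30.17.
Effective surcharge at the founding depth q = γ·D_f = 20.2 × 0.9 = 18.18 kPa.
q_ult = q·N_q + 0.5·γ·B·N_γ·s_γ
     = 18.18 × 30.168 + 0.5 × 20.2 × 2.84 × 32.3 × 0.8
     = 548.45 + 741.19 = 1289.6 kPa.

q_ult ≈ 1290 kPa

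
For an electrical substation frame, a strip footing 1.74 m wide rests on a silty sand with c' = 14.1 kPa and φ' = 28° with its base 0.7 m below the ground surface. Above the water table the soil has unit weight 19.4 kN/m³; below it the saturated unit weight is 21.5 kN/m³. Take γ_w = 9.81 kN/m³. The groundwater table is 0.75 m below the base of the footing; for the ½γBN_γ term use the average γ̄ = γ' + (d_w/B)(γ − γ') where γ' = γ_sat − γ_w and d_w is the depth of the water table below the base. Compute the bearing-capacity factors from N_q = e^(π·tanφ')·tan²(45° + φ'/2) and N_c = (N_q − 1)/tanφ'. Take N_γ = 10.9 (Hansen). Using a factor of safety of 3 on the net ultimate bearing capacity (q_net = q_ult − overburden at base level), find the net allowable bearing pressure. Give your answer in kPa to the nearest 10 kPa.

N_q = e^(π·tan28°)·tan²(59°) = 14.72; N_c = (N_q − 1)/tanφ' = 25.8.
q = γ·D_f = 19.4 × 0.7 = 13.58 kPa.
γ' = 11.69 kN/m³; averaging over the depth B below the base, γ̄ = γ' + (d_w/B)(γ − γ') = 15.013 kN/m³.
c·N_c = 14.1 × 25.803 = 363.83 kPa
q·N_q = 13.58 × 14.72 = 199.9 kPa
0.5·γ·B·N_γ = 0.5 × 15.013 × 1.74 × 10.9 = 142.37 kPa
q_ult = 363.83 + 199.9 + 142.37 = 706.09 kPa.
q_net = 706.09 − 13.58 = 692.51 kPa.
q_all(net) = 692.51 / 3 = 230.84 kPa.

q_all(net) ≈ 230 kPa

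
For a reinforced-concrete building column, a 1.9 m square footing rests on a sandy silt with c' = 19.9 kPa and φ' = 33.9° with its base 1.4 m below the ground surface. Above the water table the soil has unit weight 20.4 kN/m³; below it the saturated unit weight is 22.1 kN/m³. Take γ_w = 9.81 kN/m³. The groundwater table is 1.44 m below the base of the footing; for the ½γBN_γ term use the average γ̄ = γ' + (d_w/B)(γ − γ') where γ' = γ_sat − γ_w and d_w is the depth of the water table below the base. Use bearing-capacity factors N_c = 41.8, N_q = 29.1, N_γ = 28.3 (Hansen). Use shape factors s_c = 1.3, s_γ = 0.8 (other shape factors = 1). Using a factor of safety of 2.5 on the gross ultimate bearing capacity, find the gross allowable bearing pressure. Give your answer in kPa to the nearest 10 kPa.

q = γ·D_f = 20.4 × 1.4 = 28.56 kPa.
γ' = 12.29 kN/m³; averaging over the depth B below the base, γ̄ = γ' + (d_w/B)(γ − γ') = 18.437 kN/m³.
c·N_c·s_c = 19.9 × 41.8 × 1.3 = 1081.4 kPa
q·N_q = 28.56 × 29.1 = 831.1 kPa
0.5·γ·B·N_γ·s_γ = 0.5 × 18.437 × 1.9 × 28.3 × 0.8 = 396.53 kPa
q_ult = 1081.4 + 831.1 + 396.53 = 2309 kPa.
q_all = 2309 / 2.5 = 923.6 kPa.

q_all ≈ 920 kPa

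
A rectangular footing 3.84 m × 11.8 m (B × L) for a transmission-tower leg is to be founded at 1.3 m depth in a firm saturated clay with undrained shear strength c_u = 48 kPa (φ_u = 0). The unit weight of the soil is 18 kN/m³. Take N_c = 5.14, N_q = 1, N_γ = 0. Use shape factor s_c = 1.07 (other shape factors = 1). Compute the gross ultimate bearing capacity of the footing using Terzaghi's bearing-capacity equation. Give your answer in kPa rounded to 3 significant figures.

q_ult ≈ 287 kPa

Overburden at base level: q = 18 × 1.3 = 23.4 kPa.
Cohesion term c·N_c·s_c = 48 × 5.14 × 1.07 = 263.99 kPa; surcharge term q·N_q = 23.4 × 1 = 23.4 kPa.
q_ult = 263.99 + 23.4 = 287.39 kPa.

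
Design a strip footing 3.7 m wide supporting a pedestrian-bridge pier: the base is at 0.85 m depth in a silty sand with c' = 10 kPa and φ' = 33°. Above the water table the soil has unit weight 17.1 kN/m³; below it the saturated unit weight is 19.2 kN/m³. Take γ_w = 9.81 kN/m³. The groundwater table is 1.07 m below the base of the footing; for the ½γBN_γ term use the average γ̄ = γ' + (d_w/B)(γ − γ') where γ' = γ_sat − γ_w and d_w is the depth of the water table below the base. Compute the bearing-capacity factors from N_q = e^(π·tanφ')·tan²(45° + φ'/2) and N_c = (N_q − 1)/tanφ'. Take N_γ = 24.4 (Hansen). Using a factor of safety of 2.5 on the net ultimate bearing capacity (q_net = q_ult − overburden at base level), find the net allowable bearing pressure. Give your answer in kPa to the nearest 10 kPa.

q_all(net) ≈ 510 kPa

N_q = e^(π·tan33°)·tan²(61.5°) = 26.09; N_c = (N_q − 1)/tanφ' = 38.64.
Overburden at base level: q = 17.1 × 0.85 = 14.535 kPa.
The water table is 1.07 m below the base (< B = 3.7 m), so the ½γBN_γ term uses γ̄ = γ' + (d_w/B)(γ − γ') = 9.39 + (1.07/3.7)(17.1 − 9.39) = 11.62 kN/m³.
Cohesion term c·N_c = 10 × 38.638 = 386.38 kPa; surcharge term q·N_q = 14.535 × 26.092 = 379.25 kPa; self-weight term 0.5·γ·B·N_γ = 0.5 × 11.62 × 3.7 × 24.4 = 524.51 kPa.
q_ult = 386.38 + 379.25 + 524.51 = 1290.1 kPa.
q_net = 1290.1 − 14.535 = 1275.6 kPa.
q_all(net) = 1275.6 / 2.5 = 510.24 kPa.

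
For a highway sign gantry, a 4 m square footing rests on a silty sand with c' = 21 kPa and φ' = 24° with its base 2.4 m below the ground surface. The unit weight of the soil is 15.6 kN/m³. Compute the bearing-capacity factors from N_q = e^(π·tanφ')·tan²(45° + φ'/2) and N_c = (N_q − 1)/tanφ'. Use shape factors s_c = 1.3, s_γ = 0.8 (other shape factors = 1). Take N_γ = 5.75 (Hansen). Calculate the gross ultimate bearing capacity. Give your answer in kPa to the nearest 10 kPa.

q_ult ≈ 1030 kPa

tan24° = 0.4452, so N_q = e^(π×0.4452)·tan²(57°) = 4.05 × 2.371 = 9.6.
N_c = (9.6 − 1)/tan24° = 19.32.
Overburden at base level: q = 15.6 × 2.4 = 37.44 kPa.
Cohesion term c·N_c·s_c = 21 × 19.324 × 1.3 = 527.53 kPa; surcharge term q·N_q = 37.44 × 9.6034 = 359.55 kPa; self-weight term 0.5·γ·B·N_γ·s_γ = 0.5 × 15.6 × 4 × 5.75 × 0.8 = 143.52 kPa.
q_ult = 527.53 + 359.55 + 143.52 = 1030.6 kPa.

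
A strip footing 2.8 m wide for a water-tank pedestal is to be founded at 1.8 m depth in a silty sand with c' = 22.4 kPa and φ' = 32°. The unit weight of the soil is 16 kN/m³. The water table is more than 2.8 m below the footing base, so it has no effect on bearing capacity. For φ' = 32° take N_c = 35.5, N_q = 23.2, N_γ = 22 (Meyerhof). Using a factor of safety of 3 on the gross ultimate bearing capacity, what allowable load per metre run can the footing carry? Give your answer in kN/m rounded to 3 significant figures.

≈ 1830 kN/m

Overburden at base level: q = 16 × 1.8 = 28.8 kPa.
Cohesion term c·N_c = 22.4 × 35.5 = 795.2 kPa; surcharge term q·N_q = 28.8 × 23.2 = 668.16 kPa; self-weight term 0.5·γ·B·N_γ = 0.5 × 16 × 2.8 × 22 = 492.8 kPa.
q_ult = 795.2 + 668.16 + 492.8 = 1956.2 kPa.
Gross allowable pressure q_all = 1956.2 / 3 = 652.05 kPa.
Allowable wall load = q_all × B = 652.05 × 2.8 = 1825.7 kN per metre run.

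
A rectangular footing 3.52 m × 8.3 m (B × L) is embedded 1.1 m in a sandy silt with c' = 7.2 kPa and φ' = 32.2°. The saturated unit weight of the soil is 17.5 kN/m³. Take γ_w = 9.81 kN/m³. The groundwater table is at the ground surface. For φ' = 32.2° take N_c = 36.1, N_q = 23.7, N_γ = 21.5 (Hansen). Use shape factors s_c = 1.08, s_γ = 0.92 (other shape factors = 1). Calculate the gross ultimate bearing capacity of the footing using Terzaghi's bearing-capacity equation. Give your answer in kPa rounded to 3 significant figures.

Water table at ground surface, so effective unit weight γ' = 17.5 − 9.81 = 7.69 kN/m³ is used throughout; overburden q = 7.69 × 1.1 = 8.459 kPa; the same γ' applies in the ½γBN_γ term.
Cohesion term c·N_c·s_c = 7.2 × 36.1 × 1.08 = 280.71 kPa; surcharge term q·N_q = 8.459 × 23.7 = 200.48 kPa; self-weight term 0.5·γ·B·N_γ·s_γ = 0.5 × 7.69 × 3.52 × 21.5 × 0.92 = 267.71 kPa.
q_ult = 280.71 + 200.48 + 267.71 = 748.9 kPa.

q_ult ≈ 749 kPa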